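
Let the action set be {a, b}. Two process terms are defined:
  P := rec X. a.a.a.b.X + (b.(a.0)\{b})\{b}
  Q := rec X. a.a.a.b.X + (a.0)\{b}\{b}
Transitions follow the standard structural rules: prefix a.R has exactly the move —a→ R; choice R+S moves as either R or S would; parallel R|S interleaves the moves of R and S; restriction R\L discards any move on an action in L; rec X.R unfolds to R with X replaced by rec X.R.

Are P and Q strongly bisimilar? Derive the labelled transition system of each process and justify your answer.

not bisimilar

P's transition system — 4 states:
  s0 = rec X. a.a.a.b.X + (b.(a.0)\{b})\{b} has moves ··a··> s1
  s1 = a.a.b.(rec X. a.a.a.b.X + (b.(a.0)\{b})\{b}) has moves ··a··> s2
  s2 = a.b.(rec X. a.a.a.b.X + (b.(a.0)\{b})\{b}) has moves ··a··> s3
  s3 = b.(rec X. a.a.a.b.X + (b.(a.0)\{b})\{b}) has moves ··b··> s0
Q's transition system — 5 states:
  t0 = rec X. a.a.a.b.X + (a.0)\{b}\{b} has moves ··a··> t1, ··a··> t2
  t1 = 0\{b}\{b} has moves deadlocked
  t2 = a.a.b.(rec X. a.a.a.b.X + (a.0)\{b}\{b}) has moves ··a··> t3
  t3 = a.b.(rec X. a.a.a.b.X + (a.0)\{b}\{b}) has moves ··a··> t4
  t4 = b.(rec X. a.a.a.b.X + (a.0)\{b}\{b}) has moves ··b··> t0
Bisimilarity quotient blocks:
  B0 = {s0}
  B1 = {s1}
  B2 = {s2}
  B3 = {s3}
  B4 = {t0}
  B5 = {t2}
  B6 = {t3}
  B7 = {t4}
  B8 = {t1}
s0 ∈ B0, t0 ∈ B4 → different blocks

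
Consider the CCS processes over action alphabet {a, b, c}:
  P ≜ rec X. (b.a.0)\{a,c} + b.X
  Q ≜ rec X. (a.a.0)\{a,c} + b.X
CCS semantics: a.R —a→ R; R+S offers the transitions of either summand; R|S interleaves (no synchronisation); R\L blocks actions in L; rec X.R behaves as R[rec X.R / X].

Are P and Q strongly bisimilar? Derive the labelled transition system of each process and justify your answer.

P ≁ Q

P's transition system — 2 states:
  s0 = rec X. (b.a.0)\{a,c} + b.X :: ··b··> s0, ··b··> s1
  s1 = (a.0)\{a,c} :: deadlocked
Q's transition system — 1 states:
  t0 = rec X. (a.a.0)\{a,c} + b.X :: ··b··> t0
Coarsest stable partition (strong bisimilarity classes):
  B0 = {s0}
  B1 = {s1}
  B2 = {t0}
s0 ∈ B0, t0 ∈ B2 → different blocks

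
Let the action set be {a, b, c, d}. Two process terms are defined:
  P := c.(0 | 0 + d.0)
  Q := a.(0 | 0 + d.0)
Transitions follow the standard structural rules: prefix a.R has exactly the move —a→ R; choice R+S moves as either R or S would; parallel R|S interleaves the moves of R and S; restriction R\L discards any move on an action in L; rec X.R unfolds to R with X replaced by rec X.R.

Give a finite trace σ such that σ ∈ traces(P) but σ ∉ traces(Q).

Reachable graph of P (3 states):
  p0 = c.(0 | 0 + d.0) | —c→ p1
  p1 = 0 | 0 + d.0 | —d→ p2
  p2 = 0 | (no moves)
Reachable graph of Q (3 states):
  q0 = a.(0 | 0 + d.0) | —a→ q1
  q1 = 0 | 0 + d.0 | —d→ q2
  q2 = 0 | (no moves)
Trace ⟨c⟩ through P, begin at {p0}:
  after c @ step 1: {p1}
  P completes σ.
Trace ⟨c⟩ through Q, begin at {q0}:
  after c @ step 1: ∅ (Q stuck)

c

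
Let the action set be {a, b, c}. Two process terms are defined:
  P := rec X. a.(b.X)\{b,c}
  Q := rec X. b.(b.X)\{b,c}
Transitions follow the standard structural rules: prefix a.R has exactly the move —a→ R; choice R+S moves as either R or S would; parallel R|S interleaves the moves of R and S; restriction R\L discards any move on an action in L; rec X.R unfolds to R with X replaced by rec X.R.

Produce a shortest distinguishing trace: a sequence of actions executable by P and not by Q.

a

Reachable graph of P (2 states):
  s0 = rec X. a.(b.X)\{b,c} :: --a--▸ s1
  s1 = (b.(rec X. a.(b.X)\{b,c}))\{b,c} :: deadlocked
Reachable graph of Q (2 states):
  t0 = rec X. b.(b.X)\{b,c} :: --b--▸ t1
  t1 = (b.(rec X. b.(b.X)\{b,c}))\{b,c} :: deadlocked
Trace ⟨a⟩ through P, begin at {s0}:
  after a @ step 1: {s1}
  ✓ P
Trace ⟨a⟩ through Q, begin at {t0}:
  after a @ step 1: no successor for Q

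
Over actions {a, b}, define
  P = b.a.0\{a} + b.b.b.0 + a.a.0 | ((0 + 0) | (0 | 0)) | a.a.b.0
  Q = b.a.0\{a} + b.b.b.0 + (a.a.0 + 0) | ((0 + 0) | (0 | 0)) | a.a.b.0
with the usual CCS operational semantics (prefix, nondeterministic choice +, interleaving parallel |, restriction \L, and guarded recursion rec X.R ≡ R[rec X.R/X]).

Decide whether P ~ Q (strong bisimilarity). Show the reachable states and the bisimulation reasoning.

YES

P's transition system — 17 states:
  s0 = b.a.0\{a} + b.b.b.0 + a.a.0 | ((0 + 0) | (0 | 0)) | a.a.b.0 :: --a--▸ s1, --a--▸ s2, --b--▸ s3, --b--▸ s4
  s1 = a.0 | ((0 + 0) | (0 | 0)) | a.a.b.0 :: --a--▸ s5, --a--▸ s6
  s2 = a.a.0 | ((0 + 0) | (0 | 0)) | a.b.0 :: --a--▸ s6, --a--▸ s7
  s3 = a.0\{a} :: --a--▸ s8
  s4 = b.b.0 :: --b--▸ s9
  s5 = 0 | ((0 + 0) | (0 | 0)) | a.a.b.0 :: --a--▸ s10
  s6 = a.0 | ((0 + 0) | (0 | 0)) | a.b.0 :: --a--▸ s10, --a--▸ s11
  s7 = a.a.0 | ((0 + 0) | (0 | 0)) | b.0 :: --a--▸ s11, --b--▸ s12
  s8 = 0\{a} :: ∅
  s9 = b.0 :: --b--▸ s13
  s10 = 0 | ((0 + 0) | (0 | 0)) | a.b.0 :: --a--▸ s14
  s11 = a.0 | ((0 + 0) | (0 | 0)) | b.0 :: --a--▸ s14, --b--▸ s15
  s12 = a.a.0 | ((0 + 0) | (0 | 0)) | 0 :: --a--▸ s15
  s13 = 0 :: ∅
  s14 = 0 | ((0 + 0) | (0 | 0)) | b.0 :: --b--▸ s16
  s15 = a.0 | ((0 + 0) | (0 | 0)) | 0 :: --a--▸ s16
  s16 = 0 | ((0 + 0) | (0 | 0)) | 0 :: ∅
Q's transition system — 17 states:
  t0 = b.a.0\{a} + b.b.b.0 + (a.a.0 + 0) | ((0 + 0) | (0 | 0)) | a.a.b.0 :: --a--▸ t1, --a--▸ t2, --b--▸ t3, --b--▸ t4
  t1 = (a.a.0 + 0) | ((0 + 0) | (0 | 0)) | a.b.0 :: --a--▸ t5, --a--▸ t6
  t2 = a.0 | ((0 + 0) | (0 | 0)) | a.a.b.0 :: --a--▸ t6, --a--▸ t7
  t3 = a.0\{a} :: --a--▸ t8
  t4 = b.b.0 :: --b--▸ t9
  t5 = (a.a.0 + 0) | ((0 + 0) | (0 | 0)) | b.0 :: --a--▸ t10, --b--▸ t11
  t6 = a.0 | ((0 + 0) | (0 | 0)) | a.b.0 :: --a--▸ t10, --a--▸ t12
  t7 = 0 | ((0 + 0) | (0 | 0)) | a.a.b.0 :: --a--▸ t12
  t8 = 0\{a} :: ∅
  t9 = b.0 :: --b--▸ t13
  t10 = a.0 | ((0 + 0) | (0 | 0)) | b.0 :: --a--▸ t14, --b--▸ t15
  t11 = (a.a.0 + 0) | ((0 + 0) | (0 | 0)) | 0 :: --a--▸ t15
  t12 = 0 | ((0 + 0) | (0 | 0)) | a.b.0 :: --a--▸ t14
  t13 = 0 :: ∅
  t14 = 0 | ((0 + 0) | (0 | 0)) | b.0 :: --b--▸ t16
  t15 = a.0 | ((0 + 0) | (0 | 0)) | 0 :: --a--▸ t16
  t16 = 0 | ((0 + 0) | (0 | 0)) | 0 :: ∅
Coarsest stable partition (strong bisimilarity classes):
  B0 = {s0, t0}
  B1 = {s4, t4}
  B2 = {s14, s9, t14, t9}
  B3 = {s13, s16, s8, t13, t16, t8}
  B4 = {s2, t1}
  B5 = {s6, t6}
  B6 = {s10, t12}
  B7 = {s11, t10}
  B8 = {s15, s3, t15, t3}
  B9 = {s7, t5}
  B10 = {s12, t11}
  B11 = {s1, t2}
  B12 = {s5, t7}
s0 ∈ B0, t0 ∈ B0 → same block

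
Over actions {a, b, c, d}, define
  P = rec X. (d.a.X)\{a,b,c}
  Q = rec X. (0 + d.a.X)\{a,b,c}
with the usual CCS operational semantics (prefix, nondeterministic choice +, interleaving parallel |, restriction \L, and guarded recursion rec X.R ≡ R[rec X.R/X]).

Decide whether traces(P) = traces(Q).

P's transition system — 2 states:
  u0 = rec X. (d.a.X)\{a,b,c} → —d→ u1
  u1 = (a.(rec X. (d.a.X)\{a,b,c}))\{a,b,c} → (no moves)
Q's transition system — 2 states:
  v0 = rec X. (0 + d.a.X)\{a,b,c} → —d→ v1
  v1 = (a.(rec X. (0 + d.a.X)\{a,b,c}))\{a,b,c} → (no moves)
Bisimilarity quotient blocks:
  B0 = {u0, v0}
  B1 = {u1, v1}
u0 ∈ B0, v0 ∈ B0 → same block
Bisimilar ⇒ trace-equivalent.

traces(P) = traces(Q)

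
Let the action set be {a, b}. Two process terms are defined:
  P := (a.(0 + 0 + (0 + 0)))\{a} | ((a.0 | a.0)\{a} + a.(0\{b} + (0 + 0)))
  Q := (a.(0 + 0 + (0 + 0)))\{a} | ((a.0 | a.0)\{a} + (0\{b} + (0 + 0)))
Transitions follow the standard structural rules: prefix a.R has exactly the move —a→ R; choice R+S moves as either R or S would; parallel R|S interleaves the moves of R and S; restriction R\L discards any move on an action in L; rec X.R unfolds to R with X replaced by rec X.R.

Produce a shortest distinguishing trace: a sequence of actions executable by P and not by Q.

P's transition system — 2 states:
  p0 = (a.(0 + 0 + (0 + 0)))\{a} | ((a.0 | a.0)\{a} + a.(0\{b} + (0 + 0))) ⊢ =a=> p1
  p1 = (a.(0 + 0 + (0 + 0)))\{a} | (0\{b} + (0 + 0)) ⊢ stopped
Q's transition system — 1 states:
  q0 = (a.(0 + 0 + (0 + 0)))\{a} | ((a.0 | a.0)\{a} + (0\{b} + (0 + 0))) ⊢ stopped
Trace ⟨a⟩ through P, begin at {p0}:
  after a @ step 1: {p1}
  — P admits the full trace.
Trace ⟨a⟩ through Q, begin at {q0}:
  after a @ step 1: ∅  — Q cannot continue

a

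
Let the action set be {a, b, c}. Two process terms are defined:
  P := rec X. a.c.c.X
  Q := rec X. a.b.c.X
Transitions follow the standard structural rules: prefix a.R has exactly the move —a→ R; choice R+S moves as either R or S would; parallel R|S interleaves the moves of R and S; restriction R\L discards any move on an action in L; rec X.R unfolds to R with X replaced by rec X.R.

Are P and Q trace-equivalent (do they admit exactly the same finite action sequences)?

Reachable graph of P (3 states):
  s0 = rec X. a.c.c.X has moves —a→ s1
  s1 = c.c.(rec X. a.c.c.X) has moves —c→ s2
  s2 = c.(rec X. a.c.c.X) has moves —c→ s0
Reachable graph of Q (3 states):
  t0 = rec X. a.b.c.X has moves —a→ t1
  t1 = b.c.(rec X. a.b.c.X) has moves —b→ t2
  t2 = c.(rec X. a.b.c.X) has moves —c→ t0
Executing ac from P (initial set {s0}):
  step 1 (a): {s1}
  step 2 (c): {s2}
  ✓ P
Executing ac from Q (initial set {t0}):
  step 1 (a): {t1}
  step 2 (c): ∅  — Q cannot continue

traces(P) ≠ traces(Q) — witness ⟨ac⟩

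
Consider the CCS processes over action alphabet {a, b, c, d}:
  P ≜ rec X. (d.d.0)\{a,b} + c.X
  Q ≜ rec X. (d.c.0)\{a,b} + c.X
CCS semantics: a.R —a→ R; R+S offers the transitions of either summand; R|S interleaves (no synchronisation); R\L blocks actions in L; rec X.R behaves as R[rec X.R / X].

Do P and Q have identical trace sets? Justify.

NO — witness ⟨dd⟩

P's transition system — 3 states:
  m0 = rec X. (d.d.0)\{a,b} + c.X :: -c-> m0, -d-> m1
  m1 = (d.0)\{a,b} :: -d-> m2
  m2 = 0\{a,b} :: deadlocked
Q's transition system — 3 states:
  n0 = rec X. (d.c.0)\{a,b} + c.X :: -c-> n0, -d-> n1
  n1 = (c.0)\{a,b} :: -c-> n2
  n2 = 0\{a,b} :: deadlocked
Run σ = ⟨dd⟩ on P: start {m0}
  after d @ step 1: {m1}
  after d @ step 2: {m2}
  — P admits the full trace.
Run σ = ⟨dd⟩ on Q: start {n0}
  after d @ step 1: {n1}
  after d @ step 2: ∅ (Q stuck)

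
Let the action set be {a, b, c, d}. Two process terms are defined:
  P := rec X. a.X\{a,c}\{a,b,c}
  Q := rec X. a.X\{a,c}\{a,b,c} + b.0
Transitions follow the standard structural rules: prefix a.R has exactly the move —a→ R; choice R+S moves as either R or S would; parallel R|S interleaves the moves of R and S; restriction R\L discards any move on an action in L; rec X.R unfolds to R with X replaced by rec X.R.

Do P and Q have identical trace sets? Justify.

trace-distinct — witness ⟨b⟩

LTS(P): 2 reachable states
  u0 = rec X. a.X\{a,c}\{a,b,c} | ··a··> u1
  u1 = (rec X. a.X\{a,c}\{a,b,c})\{a,c}\{a,b,c} | (no moves)
LTS(Q): 3 reachable states
  v0 = rec X. a.X\{a,c}\{a,b,c} + b.0 | ··a··> v1, ··b··> v2
  v1 = (rec X. a.X\{a,c}\{a,b,c} + b.0)\{a,c}\{a,b,c} | (no moves)
  v2 = 0 | (no moves)
Run σ = ⟨b⟩ on Q: start {v0}
  step 1 (b): {v2}
  ✓ Q
Run σ = ⟨b⟩ on P: start {u0}
  step 1 (b): no successor for P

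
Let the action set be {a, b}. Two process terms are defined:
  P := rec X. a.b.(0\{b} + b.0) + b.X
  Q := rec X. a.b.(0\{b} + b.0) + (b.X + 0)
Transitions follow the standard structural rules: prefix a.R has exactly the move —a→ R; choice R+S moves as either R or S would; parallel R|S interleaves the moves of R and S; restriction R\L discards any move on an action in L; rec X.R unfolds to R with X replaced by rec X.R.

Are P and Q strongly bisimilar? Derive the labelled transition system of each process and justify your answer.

bisimilar

Reachable graph of P (4 states):
  u0 = rec X. a.b.(0\{b} + b.0) + b.X has moves =a=> u1, =b=> u0
  u1 = b.(0\{b} + b.0) has moves =b=> u2
  u2 = 0\{b} + b.0 has moves =b=> u3
  u3 = 0 has moves stopped
Reachable graph of Q (4 states):
  v0 = rec X. a.b.(0\{b} + b.0) + (b.X + 0) has moves =a=> v1, =b=> v0
  v1 = b.(0\{b} + b.0) has moves =b=> v2
  v2 = 0\{b} + b.0 has moves =b=> v3
  v3 = 0 has moves stopped
Coarsest stable partition (strong bisimilarity classes):
  B0 = {u0, v0}
  B1 = {u1, v1}
  B2 = {u2, v2}
  B3 = {u3, v3}
u0 ∈ B0, v0 ∈ B0 → same block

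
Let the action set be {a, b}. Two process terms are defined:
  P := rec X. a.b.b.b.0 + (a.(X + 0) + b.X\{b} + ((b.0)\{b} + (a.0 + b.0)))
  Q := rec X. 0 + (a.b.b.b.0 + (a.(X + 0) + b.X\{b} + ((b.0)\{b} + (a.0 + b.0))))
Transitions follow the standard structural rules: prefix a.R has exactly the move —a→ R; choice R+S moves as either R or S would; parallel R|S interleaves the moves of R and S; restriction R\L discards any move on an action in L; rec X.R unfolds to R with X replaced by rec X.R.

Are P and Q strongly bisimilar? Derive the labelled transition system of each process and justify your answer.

YES

P's transition system — 10 states:
  p0 = rec X. a.b.b.b.0 + (a.(X + 0) + b.X\{b} + ((b.0)\{b} + (a.0 + b.0))) :: ··a··> p1, ··a··> p2, ··a··> p3, ··b··> p2, ··b··> p4
  p1 = (rec X. a.b.b.b.0 + (a.(X + 0) + b.X\{b} + ((b.0)\{b} + (a.0 + b.0)))) + 0 :: ··a··> p1, ··a··> p2, ··a··> p3, ··b··> p2, ··b··> p4
  p2 = 0 :: stopped
  p3 = b.b.b.0 :: ··b··> p5
  p4 = (rec X. a.b.b.b.0 + (a.(X + 0) + b.X\{b} + ((b.0)\{b} + (a.0 + b.0))))\{b} :: ··a··> p6, ··a··> p7, ··a··> p8
  p5 = b.b.0 :: ··b··> p9
  p6 = ((rec X. a.b.b.b.0 + (a.(X + 0) + b.X\{b} + ((b.0)\{b} + (a.0 + b.0)))) + 0)\{b} :: ··a··> p6, ··a··> p7, ··a··> p8
  p7 = (b.b.b.0)\{b} :: stopped
  p8 = 0\{b} :: stopped
  p9 = b.0 :: ··b··> p2
Q's transition system — 10 states:
  q0 = rec X. 0 + (a.b.b.b.0 + (a.(X + 0) + b.X\{b} + ((b.0)\{b} + (a.0 + b.0)))) :: ··a··> q1, ··a··> q2, ··a··> q3, ··b··> q2, ··b··> q4
  q1 = (rec X. 0 + (a.b.b.b.0 + (a.(X + 0) + b.X\{b} + ((b.0)\{b} + (a.0 + b.0))))) + 0 :: ··a··> q1, ··a··> q2, ··a··> q3, ··b··> q2, ··b··> q4
  q2 = 0 :: stopped
  q3 = b.b.b.0 :: ··b··> q5
  q4 = (rec X. 0 + (a.b.b.b.0 + (a.(X + 0) + b.X\{b} + ((b.0)\{b} + (a.0 + b.0)))))\{b} :: ··a··> q6, ··a··> q7, ··a··> q8
  q5 = b.b.0 :: ··b··> q9
  q6 = ((rec X. 0 + (a.b.b.b.0 + (a.(X + 0) + b.X\{b} + ((b.0)\{b} + (a.0 + b.0))))) + 0)\{b} :: ··a··> q6, ··a··> q7, ··a··> q8
  q7 = (b.b.b.0)\{b} :: stopped
  q8 = 0\{b} :: stopped
  q9 = b.0 :: ··b··> q2
Bisimilarity quotient blocks:
  B0 = {p0, p1, q0, q1}
  B1 = {p2, p7, p8, q2, q7, q8}
  B2 = {p4, p6, q4, q6}
  B3 = {p3, q3}
  B4 = {p5, q5}
  B5 = {p9, q9}
p0 ∈ B0, q0 ∈ B0 → same block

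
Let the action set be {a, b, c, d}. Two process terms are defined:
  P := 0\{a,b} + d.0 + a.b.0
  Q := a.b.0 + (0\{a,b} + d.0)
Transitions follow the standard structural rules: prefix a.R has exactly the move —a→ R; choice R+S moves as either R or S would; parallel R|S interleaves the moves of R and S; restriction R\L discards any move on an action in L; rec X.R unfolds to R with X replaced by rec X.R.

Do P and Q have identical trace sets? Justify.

LTS(P): 3 reachable states
  u0 = 0\{a,b} + d.0 + a.b.0 has moves -a-> u1, -d-> u2
  u1 = b.0 has moves -b-> u2
  u2 = 0 has moves deadlocked
LTS(Q): 3 reachable states
  v0 = a.b.0 + (0\{a,b} + d.0) has moves -a-> v1, -d-> v2
  v1 = b.0 has moves -b-> v2
  v2 = 0 has moves deadlocked
Partition-refinement fixed point:
  B0 = {u0, v0}
  B1 = {u1, v1}
  B2 = {u2, v2}
u0 ∈ B0, v0 ∈ B0 → same block
Bisimilar ⇒ trace-equivalent.

YES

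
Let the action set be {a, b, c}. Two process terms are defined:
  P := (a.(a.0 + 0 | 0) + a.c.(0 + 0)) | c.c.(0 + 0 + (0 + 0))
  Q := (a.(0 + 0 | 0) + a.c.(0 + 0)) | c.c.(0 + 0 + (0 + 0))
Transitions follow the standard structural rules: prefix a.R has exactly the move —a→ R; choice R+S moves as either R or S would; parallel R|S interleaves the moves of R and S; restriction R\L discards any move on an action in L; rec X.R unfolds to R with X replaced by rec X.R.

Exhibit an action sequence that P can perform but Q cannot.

aa

P's transition system — 15 states:
  u0 = (a.(a.0 + 0 | 0) + a.c.(0 + 0)) | c.c.(0 + 0 + (0 + 0)) :: =a=> u1, =a=> u2, =c=> u3
  u1 = (a.0 + 0 | 0) | c.c.(0 + 0 + (0 + 0)) :: =a=> u4, =c=> u5
  u2 = c.(0 + 0) | c.c.(0 + 0 + (0 + 0)) :: =c=> u6, =c=> u7
  u3 = (a.(a.0 + 0 | 0) + a.c.(0 + 0)) | c.(0 + 0 + (0 + 0)) :: =a=> u5, =a=> u7, =c=> u8
  u4 = 0 | c.c.(0 + 0 + (0 + 0)) :: =c=> u9
  u5 = (a.0 + 0 | 0) | c.(0 + 0 + (0 + 0)) :: =a=> u9, =c=> u10
  u6 = (0 + 0) | c.c.(0 + 0 + (0 + 0)) :: =c=> u11
  u7 = c.(0 + 0) | c.(0 + 0 + (0 + 0)) :: =c=> u11, =c=> u12
  u8 = (a.(a.0 + 0 | 0) + a.c.(0 + 0)) | (0 + 0 + (0 + 0)) :: =a=> u10, =a=> u12
  u9 = 0 | c.(0 + 0 + (0 + 0)) :: =c=> u13
  u10 = (a.0 + 0 | 0) | (0 + 0 + (0 + 0)) :: =a=> u13
  u11 = (0 + 0) | c.(0 + 0 + (0 + 0)) :: =c=> u14
  u12 = c.(0 + 0) | (0 + 0 + (0 + 0)) :: =c=> u14
  u13 = 0 | (0 + 0 + (0 + 0)) :: ∅
  u14 = (0 + 0) | (0 + 0 + (0 + 0)) :: ∅
Q's transition system — 12 states:
  v0 = (a.(0 + 0 | 0) + a.c.(0 + 0)) | c.c.(0 + 0 + (0 + 0)) :: =a=> v1, =a=> v2, =c=> v3
  v1 = (0 + 0 | 0) | c.c.(0 + 0 + (0 + 0)) :: =c=> v4
  v2 = c.(0 + 0) | c.c.(0 + 0 + (0 + 0)) :: =c=> v5, =c=> v6
  v3 = (a.(0 + 0 | 0) + a.c.(0 + 0)) | c.(0 + 0 + (0 + 0)) :: =a=> v4, =a=> v6, =c=> v7
  v4 = (0 + 0 | 0) | c.(0 + 0 + (0 + 0)) :: =c=> v8
  v5 = (0 + 0) | c.c.(0 + 0 + (0 + 0)) :: =c=> v9
  v6 = c.(0 + 0) | c.(0 + 0 + (0 + 0)) :: =c=> v10, =c=> v9
  v7 = (a.(0 + 0 | 0) + a.c.(0 + 0)) | (0 + 0 + (0 + 0)) :: =a=> v10, =a=> v8
  v8 = (0 + 0 | 0) | (0 + 0 + (0 + 0)) :: ∅
  v9 = (0 + 0) | c.(0 + 0 + (0 + 0)) :: =c=> v11
  v10 = c.(0 + 0) | (0 + 0 + (0 + 0)) :: =c=> v11
  v11 = (0 + 0) | (0 + 0 + (0 + 0)) :: ∅
Trace ⟨aa⟩ through P, begin at {u0}:
  [1] a ⇒ {u1, u2}
  [2] a ⇒ {u4}
  P completes σ.
Trace ⟨aa⟩ through Q, begin at {v0}:
  [1] a ⇒ {v1, v2}
  [2] a ⇒ ∅  — Q cannot continue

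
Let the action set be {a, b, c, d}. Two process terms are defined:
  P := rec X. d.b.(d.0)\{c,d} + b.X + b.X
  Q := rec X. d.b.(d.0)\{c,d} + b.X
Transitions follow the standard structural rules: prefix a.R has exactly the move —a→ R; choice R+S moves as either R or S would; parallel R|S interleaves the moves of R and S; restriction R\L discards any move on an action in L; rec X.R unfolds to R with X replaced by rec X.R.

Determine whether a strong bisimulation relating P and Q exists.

LTS(P): 3 reachable states
  m0 = rec X. d.b.(d.0)\{c,d} + b.X + b.X → =b=> m0, =d=> m1
  m1 = b.(d.0)\{c,d} → =b=> m2
  m2 = (d.0)\{c,d} → deadlocked
LTS(Q): 3 reachable states
  n0 = rec X. d.b.(d.0)\{c,d} + b.X → =b=> n0, =d=> n1
  n1 = b.(d.0)\{c,d} → =b=> n2
  n2 = (d.0)\{c,d} → deadlocked
Bisimilarity quotient blocks:
  B0 = {m0, n0}
  B1 = {m1, n1}
  B2 = {m2, n2}
m0 ∈ B0, n0 ∈ B0 → same block

bisimilar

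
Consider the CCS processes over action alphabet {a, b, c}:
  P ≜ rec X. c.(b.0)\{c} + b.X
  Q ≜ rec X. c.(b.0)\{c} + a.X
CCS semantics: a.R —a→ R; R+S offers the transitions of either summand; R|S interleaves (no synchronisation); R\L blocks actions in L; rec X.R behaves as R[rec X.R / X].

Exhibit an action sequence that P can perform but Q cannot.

b

P's transition system — 3 states:
  u0 = rec X. c.(b.0)\{c} + b.X | --b--▸ u0, --c--▸ u1
  u1 = (b.0)\{c} | --b--▸ u2
  u2 = 0\{c} | (no moves)
Q's transition system — 3 states:
  v0 = rec X. c.(b.0)\{c} + a.X | --a--▸ v0, --c--▸ v1
  v1 = (b.0)\{c} | --b--▸ v2
  v2 = 0\{c} | (no moves)
Run σ = ⟨b⟩ on P: start {u0}
  step 1 (b): {u0}
  P completes σ.
Run σ = ⟨b⟩ on Q: start {v0}
  step 1 (b): ∅ (Q stuck)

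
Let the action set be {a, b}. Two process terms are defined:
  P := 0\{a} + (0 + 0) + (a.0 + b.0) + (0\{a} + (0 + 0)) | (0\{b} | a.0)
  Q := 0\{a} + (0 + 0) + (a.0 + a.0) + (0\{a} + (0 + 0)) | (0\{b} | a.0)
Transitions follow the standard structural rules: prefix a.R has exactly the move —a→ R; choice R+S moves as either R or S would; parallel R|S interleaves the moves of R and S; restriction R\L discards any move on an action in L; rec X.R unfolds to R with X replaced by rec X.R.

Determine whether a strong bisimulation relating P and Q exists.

Reachable graph of P (3 states):
  m0 = 0\{a} + (0 + 0) + (a.0 + b.0) + (0\{a} + (0 + 0)) | (0\{b} | a.0) ⊢ =a=> m1, =a=> m2, =b=> m2
  m1 = (0\{a} + (0 + 0)) | (0\{b} | 0) ⊢ ·
  m2 = 0 ⊢ ·
Reachable graph of Q (3 states):
  n0 = 0\{a} + (0 + 0) + (a.0 + a.0) + (0\{a} + (0 + 0)) | (0\{b} | a.0) ⊢ =a=> n1, =a=> n2
  n1 = (0\{a} + (0 + 0)) | (0\{b} | 0) ⊢ ·
  n2 = 0 ⊢ ·
Bisimilarity quotient blocks:
  B0 = {m0}
  B1 = {m1, m2, n1, n2}
  B2 = {n0}
m0 ∈ B0, n0 ∈ B2 → different blocks

NO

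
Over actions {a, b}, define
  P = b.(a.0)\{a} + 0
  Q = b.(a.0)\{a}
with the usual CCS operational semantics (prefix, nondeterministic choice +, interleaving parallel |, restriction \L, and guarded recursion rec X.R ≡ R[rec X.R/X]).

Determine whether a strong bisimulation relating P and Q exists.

LTS(P): 2 reachable states
  p0 = b.(a.0)\{a} + 0 | =b=> p1
  p1 = (a.0)\{a} | stopped
LTS(Q): 2 reachable states
  q0 = b.(a.0)\{a} | =b=> q1
  q1 = (a.0)\{a} | stopped
Bisimilarity quotient blocks:
  B0 = {p0, q0}
  B1 = {p1, q1}
p0 ∈ B0, q0 ∈ B0 → same block

P ~ Q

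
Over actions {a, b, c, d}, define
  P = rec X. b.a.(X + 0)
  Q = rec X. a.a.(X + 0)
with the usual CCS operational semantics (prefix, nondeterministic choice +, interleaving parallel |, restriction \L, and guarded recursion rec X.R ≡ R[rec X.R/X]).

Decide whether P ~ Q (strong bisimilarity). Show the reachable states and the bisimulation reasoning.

LTS(P): 3 reachable states
  s0 = rec X. b.a.(X + 0) :: —b→ s1
  s1 = a.((rec X. b.a.(X + 0)) + 0) :: —a→ s2
  s2 = (rec X. b.a.(X + 0)) + 0 :: —b→ s1
LTS(Q): 3 reachable states
  t0 = rec X. a.a.(X + 0) :: —a→ t1
  t1 = a.((rec X. a.a.(X + 0)) + 0) :: —a→ t2
  t2 = (rec X. a.a.(X + 0)) + 0 :: —a→ t1
Coarsest stable partition (strong bisimilarity classes):
  B0 = {s0, s2}
  B1 = {s1}
  B2 = {t0, t1, t2}
s0 ∈ B0, t0 ∈ B2 → different blocks

P ≁ Q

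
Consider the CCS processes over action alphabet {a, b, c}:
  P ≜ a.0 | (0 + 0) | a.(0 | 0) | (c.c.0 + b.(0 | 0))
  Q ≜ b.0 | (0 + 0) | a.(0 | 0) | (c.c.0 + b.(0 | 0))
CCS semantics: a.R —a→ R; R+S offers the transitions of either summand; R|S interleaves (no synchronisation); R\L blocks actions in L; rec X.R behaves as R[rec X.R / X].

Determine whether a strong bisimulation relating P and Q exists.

P ≁ Q

Reachable graph of P (16 states):
  m0 = a.0 | (0 + 0) | a.(0 | 0) | (c.c.0 + b.(0 | 0)) ⊢ --a--▸ m1, --a--▸ m2, --b--▸ m3, --c--▸ m4
  m1 = 0 | (0 + 0) | a.(0 | 0) | (c.c.0 + b.(0 | 0)) ⊢ --a--▸ m5, --b--▸ m6, --c--▸ m7
  m2 = a.0 | (0 + 0) | (0 | 0) | (c.c.0 + b.(0 | 0)) ⊢ --a--▸ m5, --b--▸ m8, --c--▸ m9
  m3 = a.0 | (0 + 0) | a.(0 | 0) | (0 | 0) ⊢ --a--▸ m6, --a--▸ m8
  m4 = a.0 | (0 + 0) | a.(0 | 0) | c.0 ⊢ --a--▸ m7, --a--▸ m9, --c--▸ m10
  m5 = 0 | (0 + 0) | (0 | 0) | (c.c.0 + b.(0 | 0)) ⊢ --b--▸ m11, --c--▸ m12
  m6 = 0 | (0 + 0) | a.(0 | 0) | (0 | 0) ⊢ --a--▸ m11
  m7 = 0 | (0 + 0) | a.(0 | 0) | c.0 ⊢ --a--▸ m12, --c--▸ m13
  m8 = a.0 | (0 + 0) | (0 | 0) | (0 | 0) ⊢ --a--▸ m11
  m9 = a.0 | (0 + 0) | (0 | 0) | c.0 ⊢ --a--▸ m12, --c--▸ m14
  m10 = a.0 | (0 + 0) | a.(0 | 0) | 0 ⊢ --a--▸ m13, --a--▸ m14
  m11 = 0 | (0 + 0) | (0 | 0) | (0 | 0) ⊢ deadlocked
  m12 = 0 | (0 + 0) | (0 | 0) | c.0 ⊢ --c--▸ m15
  m13 = 0 | (0 + 0) | a.(0 | 0) | 0 ⊢ --a--▸ m15
  m14 = a.0 | (0 + 0) | (0 | 0) | 0 ⊢ --a--▸ m15
  m15 = 0 | (0 + 0) | (0 | 0) | 0 ⊢ deadlocked
Reachable graph of Q (16 states):
  n0 = b.0 | (0 + 0) | a.(0 | 0) | (c.c.0 + b.(0 | 0)) ⊢ --a--▸ n1, --b--▸ n2, --b--▸ n3, --c--▸ n4
  n1 = b.0 | (0 + 0) | (0 | 0) | (c.c.0 + b.(0 | 0)) ⊢ --b--▸ n5, --b--▸ n6, --c--▸ n7
  n2 = 0 | (0 + 0) | a.(0 | 0) | (c.c.0 + b.(0 | 0)) ⊢ --a--▸ n5, --b--▸ n8, --c--▸ n9
  n3 = b.0 | (0 + 0) | a.(0 | 0) | (0 | 0) ⊢ --a--▸ n6, --b--▸ n8
  n4 = b.0 | (0 + 0) | a.(0 | 0) | c.0 ⊢ --a--▸ n7, --b--▸ n9, --c--▸ n10
  n5 = 0 | (0 + 0) | (0 | 0) | (c.c.0 + b.(0 | 0)) ⊢ --b--▸ n11, --c--▸ n12
  n6 = b.0 | (0 + 0) | (0 | 0) | (0 | 0) ⊢ --b--▸ n11
  n7 = b.0 | (0 + 0) | (0 | 0) | c.0 ⊢ --b--▸ n12, --c--▸ n13
  n8 = 0 | (0 + 0) | a.(0 | 0) | (0 | 0) ⊢ --a--▸ n11
  n9 = 0 | (0 + 0) | a.(0 | 0) | c.0 ⊢ --a--▸ n12, --c--▸ n14
  n10 = b.0 | (0 + 0) | a.(0 | 0) | 0 ⊢ --a--▸ n13, --b--▸ n14
  n11 = 0 | (0 + 0) | (0 | 0) | (0 | 0) ⊢ deadlocked
  n12 = 0 | (0 + 0) | (0 | 0) | c.0 ⊢ --c--▸ n15
  n13 = b.0 | (0 + 0) | (0 | 0) | 0 ⊢ --b--▸ n15
  n14 = 0 | (0 + 0) | a.(0 | 0) | 0 ⊢ --a--▸ n15
  n15 = 0 | (0 + 0) | (0 | 0) | 0 ⊢ deadlocked
Partition-refinement fixed point:
  B0 = {m0}
  B1 = {m4}
  B2 = {m7, m9, n9}
  B3 = {m13, m14, m6, m8, n14, n8}
  B4 = {m11, m15, n11, n15}
  B5 = {m12, n12}
  B6 = {m10, m3}
  B7 = {m1, m2, n2}
  B8 = {m5, n5}
  B9 = {n0}
  B10 = {n4}
  B11 = {n7}
  B12 = {n13, n6}
  B13 = {n10, n3}
  B14 = {n1}
m0 ∈ B0, n0 ∈ B9 → different blocks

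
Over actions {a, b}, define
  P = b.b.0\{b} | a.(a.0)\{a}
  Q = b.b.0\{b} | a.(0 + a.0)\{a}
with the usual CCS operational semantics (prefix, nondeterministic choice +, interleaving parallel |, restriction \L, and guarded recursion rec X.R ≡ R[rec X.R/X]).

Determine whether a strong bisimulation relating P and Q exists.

P's transition system — 6 states:
  u0 = b.b.0\{b} | a.(a.0)\{a} :: =a=> u1, =b=> u2
  u1 = b.b.0\{b} | (a.0)\{a} :: =b=> u3
  u2 = b.0\{b} | a.(a.0)\{a} :: =a=> u3, =b=> u4
  u3 = b.0\{b} | (a.0)\{a} :: =b=> u5
  u4 = 0\{b} | a.(a.0)\{a} :: =a=> u5
  u5 = 0\{b} | (a.0)\{a} :: deadlocked
Q's transition system — 6 states:
  v0 = b.b.0\{b} | a.(0 + a.0)\{a} :: =a=> v1, =b=> v2
  v1 = b.b.0\{b} | (0 + a.0)\{a} :: =b=> v3
  v2 = b.0\{b} | a.(0 + a.0)\{a} :: =a=> v3, =b=> v4
  v3 = b.0\{b} | (0 + a.0)\{a} :: =b=> v5
  v4 = 0\{b} | a.(0 + a.0)\{a} :: =a=> v5
  v5 = 0\{b} | (0 + a.0)\{a} :: deadlocked
Partition-refinement fixed point:
  B0 = {u0, v0}
  B1 = {u1, v1}
  B2 = {u3, v3}
  B3 = {u5, v5}
  B4 = {u2, v2}
  B5 = {u4, v4}
u0 ∈ B0, v0 ∈ B0 → same block

YES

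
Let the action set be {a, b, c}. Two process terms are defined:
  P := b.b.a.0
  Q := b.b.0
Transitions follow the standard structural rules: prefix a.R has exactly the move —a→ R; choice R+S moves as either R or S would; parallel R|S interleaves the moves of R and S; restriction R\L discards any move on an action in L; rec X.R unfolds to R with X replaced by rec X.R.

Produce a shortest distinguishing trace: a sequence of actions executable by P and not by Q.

bba

P's transition system — 4 states:
  s0 = b.b.a.0 :: --b--▸ s1
  s1 = b.a.0 :: --b--▸ s2
  s2 = a.0 :: --a--▸ s3
  s3 = 0 :: deadlocked
Q's transition system — 3 states:
  t0 = b.b.0 :: --b--▸ t1
  t1 = b.0 :: --b--▸ t2
  t2 = 0 :: deadlocked
Run σ = ⟨bba⟩ on P: start {s0}
  after b @ step 1: {s1}
  after b @ step 2: {s2}
  after a @ step 3: {s3}
  — P admits the full trace.
Run σ = ⟨bba⟩ on Q: start {t0}
  after b @ step 1: {t1}
  after b @ step 2: {t2}
  after a @ step 3: ∅ (Q stuck)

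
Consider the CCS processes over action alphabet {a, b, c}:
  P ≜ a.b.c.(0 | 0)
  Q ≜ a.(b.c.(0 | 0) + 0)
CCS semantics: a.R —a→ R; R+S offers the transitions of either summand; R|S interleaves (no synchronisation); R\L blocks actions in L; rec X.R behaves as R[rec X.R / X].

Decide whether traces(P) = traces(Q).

P's transition system — 4 states:
  u0 = a.b.c.(0 | 0) ⊢ ··a··> u1
  u1 = b.c.(0 | 0) ⊢ ··b··> u2
  u2 = c.(0 | 0) ⊢ ··c··> u3
  u3 = 0 | 0 ⊢ (no moves)
Q's transition system — 4 states:
  v0 = a.(b.c.(0 | 0) + 0) ⊢ ··a··> v1
  v1 = b.c.(0 | 0) + 0 ⊢ ··b··> v2
  v2 = c.(0 | 0) ⊢ ··c··> v3
  v3 = 0 | 0 ⊢ (no moves)
Bisimilarity quotient blocks:
  B0 = {u0, v0}
  B1 = {u1, v1}
  B2 = {u2, v2}
  B3 = {u3, v3}
u0 ∈ B0, v0 ∈ B0 → same block
Bisimilar ⇒ trace-equivalent.

traces(P) = traces(Q)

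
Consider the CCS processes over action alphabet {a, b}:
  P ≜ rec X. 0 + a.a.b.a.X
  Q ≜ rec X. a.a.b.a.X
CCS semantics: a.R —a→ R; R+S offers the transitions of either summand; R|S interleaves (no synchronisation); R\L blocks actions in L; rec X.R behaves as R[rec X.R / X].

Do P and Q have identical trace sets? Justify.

YES

Reachable graph of P (4 states):
  p0 = rec X. 0 + a.a.b.a.X ⊢ --a--▸ p1
  p1 = a.b.a.(rec X. 0 + a.a.b.a.X) ⊢ --a--▸ p2
  p2 = b.a.(rec X. 0 + a.a.b.a.X) ⊢ --b--▸ p3
  p3 = a.(rec X. 0 + a.a.b.a.X) ⊢ --a--▸ p0
Reachable graph of Q (4 states):
  q0 = rec X. a.a.b.a.X ⊢ --a--▸ q1
  q1 = a.b.a.(rec X. a.a.b.a.X) ⊢ --a--▸ q2
  q2 = b.a.(rec X. a.a.b.a.X) ⊢ --b--▸ q3
  q3 = a.(rec X. a.a.b.a.X) ⊢ --a--▸ q0
Bisimilarity quotient blocks:
  B0 = {p0, q0}
  B1 = {p1, q1}
  B2 = {p2, q2}
  B3 = {p3, q3}
p0 ∈ B0, q0 ∈ B0 → same block
Bisimilar ⇒ trace-equivalent.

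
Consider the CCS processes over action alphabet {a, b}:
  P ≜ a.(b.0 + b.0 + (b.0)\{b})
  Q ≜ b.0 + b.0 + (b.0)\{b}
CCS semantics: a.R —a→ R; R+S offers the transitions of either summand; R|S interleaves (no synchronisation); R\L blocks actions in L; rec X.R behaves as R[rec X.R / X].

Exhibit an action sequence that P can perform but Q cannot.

a

LTS(P): 3 reachable states
  u0 = a.(b.0 + b.0 + (b.0)\{b}) | --a--▸ u1
  u1 = b.0 + b.0 + (b.0)\{b} | --b--▸ u2
  u2 = 0 | ∅
LTS(Q): 2 reachable states
  v0 = b.0 + b.0 + (b.0)\{b} | --b--▸ v1
  v1 = 0 | ∅
Run σ = ⟨a⟩ on P: start {u0}
  after a @ step 1: {u1}
  — P admits the full trace.
Run σ = ⟨a⟩ on Q: start {v0}
  after a @ step 1: ∅  — Q cannot continue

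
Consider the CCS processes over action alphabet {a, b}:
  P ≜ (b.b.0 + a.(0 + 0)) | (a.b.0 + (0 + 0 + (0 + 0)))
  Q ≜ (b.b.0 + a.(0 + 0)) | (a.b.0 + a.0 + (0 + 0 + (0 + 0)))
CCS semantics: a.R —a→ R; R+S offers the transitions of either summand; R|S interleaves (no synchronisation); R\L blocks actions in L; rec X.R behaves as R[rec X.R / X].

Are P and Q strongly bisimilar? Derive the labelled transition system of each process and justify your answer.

P's transition system — 12 states:
  s0 = (b.b.0 + a.(0 + 0)) | (a.b.0 + (0 + 0 + (0 + 0))) has moves --a--▸ s1, --a--▸ s2, --b--▸ s3
  s1 = (0 + 0) | (a.b.0 + (0 + 0 + (0 + 0))) has moves --a--▸ s4
  s2 = (b.b.0 + a.(0 + 0)) | b.0 has moves --a--▸ s4, --b--▸ s5, --b--▸ s6
  s3 = b.0 | (a.b.0 + (0 + 0 + (0 + 0))) has moves --a--▸ s6, --b--▸ s7
  s4 = (0 + 0) | b.0 has moves --b--▸ s8
  s5 = (b.b.0 + a.(0 + 0)) | 0 has moves --a--▸ s8, --b--▸ s9
  s6 = b.0 | b.0 has moves --b--▸ s10, --b--▸ s9
  s7 = 0 | (a.b.0 + (0 + 0 + (0 + 0))) has moves --a--▸ s10
  s8 = (0 + 0) | 0 has moves ∅
  s9 = b.0 | 0 has moves --b--▸ s11
  s10 = 0 | b.0 has moves --b--▸ s11
  s11 = 0 | 0 has moves ∅
Q's transition system — 12 states:
  t0 = (b.b.0 + a.(0 + 0)) | (a.b.0 + a.0 + (0 + 0 + (0 + 0))) has moves --a--▸ t1, --a--▸ t2, --a--▸ t3, --b--▸ t4
  t1 = (0 + 0) | (a.b.0 + a.0 + (0 + 0 + (0 + 0))) has moves --a--▸ t5, --a--▸ t6
  t2 = (b.b.0 + a.(0 + 0)) | 0 has moves --a--▸ t5, --b--▸ t7
  t3 = (b.b.0 + a.(0 + 0)) | b.0 has moves --a--▸ t6, --b--▸ t2, --b--▸ t8
  t4 = b.0 | (a.b.0 + a.0 + (0 + 0 + (0 + 0))) has moves --a--▸ t7, --a--▸ t8, --b--▸ t9
  t5 = (0 + 0) | 0 has moves ∅
  t6 = (0 + 0) | b.0 has moves --b--▸ t5
  t7 = b.0 | 0 has moves --b--▸ t10
  t8 = b.0 | b.0 has moves --b--▸ t11, --b--▸ t7
  t9 = 0 | (a.b.0 + a.0 + (0 + 0 + (0 + 0))) has moves --a--▸ t10, --a--▸ t11
  t10 = 0 | 0 has moves ∅
  t11 = 0 | b.0 has moves --b--▸ t10
Bisimilarity quotient blocks:
  B0 = {s0}
  B1 = {s1, s7}
  B2 = {s10, s4, s9, t11, t6, t7}
  B3 = {s11, s8, t10, t5}
  B4 = {s3}
  B5 = {s6, t8}
  B6 = {s2, t3}
  B7 = {s5, t2}
  B8 = {t0}
  B9 = {t4}
  B10 = {t1, t9}
s0 ∈ B0, t0 ∈ B8 → different blocks

NO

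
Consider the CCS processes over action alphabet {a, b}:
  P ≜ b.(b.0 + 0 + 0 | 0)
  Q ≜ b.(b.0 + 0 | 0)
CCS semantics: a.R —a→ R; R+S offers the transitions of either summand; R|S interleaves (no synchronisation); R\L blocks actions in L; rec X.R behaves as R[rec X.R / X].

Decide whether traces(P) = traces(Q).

Reachable graph of P (3 states):
  s0 = b.(b.0 + 0 + 0 | 0) → =b=> s1
  s1 = b.0 + 0 + 0 | 0 → =b=> s2
  s2 = 0 → (no moves)
Reachable graph of Q (3 states):
  t0 = b.(b.0 + 0 | 0) → =b=> t1
  t1 = b.0 + 0 | 0 → =b=> t2
  t2 = 0 → (no moves)
Partition-refinement fixed point:
  B0 = {s0, t0}
  B1 = {s1, t1}
  B2 = {s2, t2}
s0 ∈ B0, t0 ∈ B0 → same block
Bisimilar ⇒ trace-equivalent.

traces(P) = traces(Q)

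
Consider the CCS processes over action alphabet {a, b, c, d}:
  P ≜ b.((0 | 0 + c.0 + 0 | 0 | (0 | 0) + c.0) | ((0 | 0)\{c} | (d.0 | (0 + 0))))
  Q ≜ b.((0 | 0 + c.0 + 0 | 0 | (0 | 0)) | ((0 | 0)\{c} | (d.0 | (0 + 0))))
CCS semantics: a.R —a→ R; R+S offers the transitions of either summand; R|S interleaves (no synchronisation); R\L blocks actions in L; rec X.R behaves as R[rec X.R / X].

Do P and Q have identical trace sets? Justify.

LTS(P): 5 reachable states
  m0 = b.((0 | 0 + c.0 + 0 | 0 | (0 | 0) + c.0) | ((0 | 0)\{c} | (d.0 | (0 + 0)))) :: ··b··> m1
  m1 = (0 | 0 + c.0 + 0 | 0 | (0 | 0) + c.0) | ((0 | 0)\{c} | (d.0 | (0 + 0))) :: ··c··> m2, ··d··> m3
  m2 = 0 | ((0 | 0)\{c} | (d.0 | (0 + 0))) :: ··d··> m4
  m3 = (0 | 0 + c.0 + 0 | 0 | (0 | 0) + c.0) | ((0 | 0)\{c} | (0 | (0 + 0))) :: ··c··> m4
  m4 = 0 | ((0 | 0)\{c} | (0 | (0 + 0))) :: stopped
LTS(Q): 5 reachable states
  n0 = b.((0 | 0 + c.0 + 0 | 0 | (0 | 0)) | ((0 | 0)\{c} | (d.0 | (0 + 0)))) :: ··b··> n1
  n1 = (0 | 0 + c.0 + 0 | 0 | (0 | 0)) | ((0 | 0)\{c} | (d.0 | (0 + 0))) :: ··c··> n2, ··d··> n3
  n2 = 0 | ((0 | 0)\{c} | (d.0 | (0 + 0))) :: ··d··> n4
  n3 = (0 | 0 + c.0 + 0 | 0 | (0 | 0)) | ((0 | 0)\{c} | (0 | (0 + 0))) :: ··c··> n4
  n4 = 0 | ((0 | 0)\{c} | (0 | (0 + 0))) :: stopped
Bisimilarity quotient blocks:
  B0 = {m0, n0}
  B1 = {m1, n1}
  B2 = {m2, n2}
  B3 = {m4, n4}
  B4 = {m3, n3}
m0 ∈ B0, n0 ∈ B0 → same block
Bisimilar ⇒ trace-equivalent.

YES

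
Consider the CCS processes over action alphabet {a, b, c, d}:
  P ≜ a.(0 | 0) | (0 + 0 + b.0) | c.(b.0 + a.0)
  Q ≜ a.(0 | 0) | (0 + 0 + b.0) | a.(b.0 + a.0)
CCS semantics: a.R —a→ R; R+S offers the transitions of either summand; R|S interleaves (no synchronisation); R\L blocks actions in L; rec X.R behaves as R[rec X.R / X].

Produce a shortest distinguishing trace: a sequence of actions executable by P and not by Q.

c

P's transition system — 12 states:
  u0 = a.(0 | 0) | (0 + 0 + b.0) | c.(b.0 + a.0) → =a=> u1, =b=> u2, =c=> u3
  u1 = 0 | 0 | (0 + 0 + b.0) | c.(b.0 + a.0) → =b=> u4, =c=> u5
  u2 = a.(0 | 0) | 0 | c.(b.0 + a.0) → =a=> u4, =c=> u6
  u3 = a.(0 | 0) | (0 + 0 + b.0) | (b.0 + a.0) → =a=> u5, =a=> u7, =b=> u6, =b=> u7
  u4 = 0 | 0 | 0 | c.(b.0 + a.0) → =c=> u8
  u5 = 0 | 0 | (0 + 0 + b.0) | (b.0 + a.0) → =a=> u9, =b=> u8, =b=> u9
  u6 = a.(0 | 0) | 0 | (b.0 + a.0) → =a=> u10, =a=> u8, =b=> u10
  u7 = a.(0 | 0) | (0 + 0 + b.0) | 0 → =a=> u9, =b=> u10
  u8 = 0 | 0 | 0 | (b.0 + a.0) → =a=> u11, =b=> u11
  u9 = 0 | 0 | (0 + 0 + b.0) | 0 → =b=> u11
  u10 = a.(0 | 0) | 0 | 0 → =a=> u11
  u11 = 0 | 0 | 0 | 0 → ·
Q's transition system — 12 states:
  v0 = a.(0 | 0) | (0 + 0 + b.0) | a.(b.0 + a.0) → =a=> v1, =a=> v2, =b=> v3
  v1 = 0 | 0 | (0 + 0 + b.0) | a.(b.0 + a.0) → =a=> v4, =b=> v5
  v2 = a.(0 | 0) | (0 + 0 + b.0) | (b.0 + a.0) → =a=> v4, =a=> v6, =b=> v6, =b=> v7
  v3 = a.(0 | 0) | 0 | a.(b.0 + a.0) → =a=> v5, =a=> v7
  v4 = 0 | 0 | (0 + 0 + b.0) | (b.0 + a.0) → =a=> v8, =b=> v8, =b=> v9
  v5 = 0 | 0 | 0 | a.(b.0 + a.0) → =a=> v9
  v6 = a.(0 | 0) | (0 + 0 + b.0) | 0 → =a=> v8, =b=> v10
  v7 = a.(0 | 0) | 0 | (b.0 + a.0) → =a=> v10, =a=> v9, =b=> v10
  v8 = 0 | 0 | (0 + 0 + b.0) | 0 → =b=> v11
  v9 = 0 | 0 | 0 | (b.0 + a.0) → =a=> v11, =b=> v11
  v10 = a.(0 | 0) | 0 | 0 → =a=> v11
  v11 = 0 | 0 | 0 | 0 → ·
Trace ⟨c⟩ through P, begin at {u0}:
  after c @ step 1: {u3}
  P completes σ.
Trace ⟨c⟩ through Q, begin at {v0}:
  after c @ step 1: no successor for Q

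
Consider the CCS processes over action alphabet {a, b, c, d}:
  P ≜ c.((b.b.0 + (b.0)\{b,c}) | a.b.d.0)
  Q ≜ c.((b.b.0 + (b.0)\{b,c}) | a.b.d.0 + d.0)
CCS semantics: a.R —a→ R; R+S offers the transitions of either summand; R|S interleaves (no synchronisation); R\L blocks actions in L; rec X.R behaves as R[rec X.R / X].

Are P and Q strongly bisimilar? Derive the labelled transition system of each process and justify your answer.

NO

Reachable graph of P (13 states):
  m0 = c.((b.b.0 + (b.0)\{b,c}) | a.b.d.0) has moves --c--▸ m1
  m1 = (b.b.0 + (b.0)\{b,c}) | a.b.d.0 has moves --a--▸ m2, --b--▸ m3
  m2 = (b.b.0 + (b.0)\{b,c}) | b.d.0 has moves --b--▸ m4, --b--▸ m5
  m3 = b.0 | a.b.d.0 has moves --a--▸ m5, --b--▸ m6
  m4 = (b.b.0 + (b.0)\{b,c}) | d.0 has moves --b--▸ m7, --d--▸ m8
  m5 = b.0 | b.d.0 has moves --b--▸ m7, --b--▸ m9
  m6 = 0 | a.b.d.0 has moves --a--▸ m9
  m7 = b.0 | d.0 has moves --b--▸ m10, --d--▸ m11
  m8 = (b.b.0 + (b.0)\{b,c}) | 0 has moves --b--▸ m11
  m9 = 0 | b.d.0 has moves --b--▸ m10
  m10 = 0 | d.0 has moves --d--▸ m12
  m11 = b.0 | 0 has moves --b--▸ m12
  m12 = 0 | 0 has moves ·
Reachable graph of Q (14 states):
  n0 = c.((b.b.0 + (b.0)\{b,c}) | a.b.d.0 + d.0) has moves --c--▸ n1
  n1 = (b.b.0 + (b.0)\{b,c}) | a.b.d.0 + d.0 has moves --a--▸ n2, --b--▸ n3, --d--▸ n4
  n2 = (b.b.0 + (b.0)\{b,c}) | b.d.0 has moves --b--▸ n5, --b--▸ n6
  n3 = b.0 | a.b.d.0 has moves --a--▸ n6, --b--▸ n7
  n4 = 0 has moves ·
  n5 = (b.b.0 + (b.0)\{b,c}) | d.0 has moves --b--▸ n8, --d--▸ n9
  n6 = b.0 | b.d.0 has moves --b--▸ n10, --b--▸ n8
  n7 = 0 | a.b.d.0 has moves --a--▸ n10
  n8 = b.0 | d.0 has moves --b--▸ n11, --d--▸ n12
  n9 = (b.b.0 + (b.0)\{b,c}) | 0 has moves --b--▸ n12
  n10 = 0 | b.d.0 has moves --b--▸ n11
  n11 = 0 | d.0 has moves --d--▸ n13
  n12 = b.0 | 0 has moves --b--▸ n13
  n13 = 0 | 0 has moves ·
Bisimilarity quotient blocks:
  B0 = {m0}
  B1 = {m1}
  B2 = {m3, n3}
  B3 = {m5, n6}
  B4 = {m9, n10}
  B5 = {m10, n11}
  B6 = {m12, n13, n4}
  B7 = {m7, n8}
  B8 = {m11, n12}
  B9 = {m6, n7}
  B10 = {m2, n2}
  B11 = {m4, n5}
  B12 = {m8, n9}
  B13 = {n0}
  B14 = {n1}
m0 ∈ B0, n0 ∈ B13 → different blocks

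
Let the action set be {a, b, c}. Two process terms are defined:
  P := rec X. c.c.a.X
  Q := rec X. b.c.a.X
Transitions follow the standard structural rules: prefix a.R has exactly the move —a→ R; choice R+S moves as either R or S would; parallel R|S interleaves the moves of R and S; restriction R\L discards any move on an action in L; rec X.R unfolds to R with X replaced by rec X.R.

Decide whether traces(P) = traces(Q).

traces(P) ≠ traces(Q) — witness ⟨c⟩

Reachable graph of P (3 states):
  p0 = rec X. c.c.a.X | -c-> p1
  p1 = c.a.(rec X. c.c.a.X) | -c-> p2
  p2 = a.(rec X. c.c.a.X) | -a-> p0
Reachable graph of Q (3 states):
  q0 = rec X. b.c.a.X | -b-> q1
  q1 = c.a.(rec X. b.c.a.X) | -c-> q2
  q2 = a.(rec X. b.c.a.X) | -a-> q0
Trace ⟨c⟩ through P, begin at {p0}:
  after c @ step 1: {p1}
  ✓ P
Trace ⟨c⟩ through Q, begin at {q0}:
  after c @ step 1: no successor for Q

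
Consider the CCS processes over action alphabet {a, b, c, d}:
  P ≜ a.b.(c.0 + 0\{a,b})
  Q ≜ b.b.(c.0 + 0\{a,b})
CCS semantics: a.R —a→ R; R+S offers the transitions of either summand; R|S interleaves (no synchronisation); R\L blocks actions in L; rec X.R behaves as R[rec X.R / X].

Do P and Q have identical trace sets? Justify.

traces(P) ≠ traces(Q) — witness ⟨a⟩

Reachable graph of P (4 states):
  m0 = a.b.(c.0 + 0\{a,b}) :: —a→ m1
  m1 = b.(c.0 + 0\{a,b}) :: —b→ m2
  m2 = c.0 + 0\{a,b} :: —c→ m3
  m3 = 0 :: deadlocked
Reachable graph of Q (4 states):
  n0 = b.b.(c.0 + 0\{a,b}) :: —b→ n1
  n1 = b.(c.0 + 0\{a,b}) :: —b→ n2
  n2 = c.0 + 0\{a,b} :: —c→ n3
  n3 = 0 :: deadlocked
Trace ⟨a⟩ through P, begin at {m0}:
  [1] a ⇒ {m1}
  ✓ P
Trace ⟨a⟩ through Q, begin at {n0}:
  [1] a ⇒ ∅ (Q stuck)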